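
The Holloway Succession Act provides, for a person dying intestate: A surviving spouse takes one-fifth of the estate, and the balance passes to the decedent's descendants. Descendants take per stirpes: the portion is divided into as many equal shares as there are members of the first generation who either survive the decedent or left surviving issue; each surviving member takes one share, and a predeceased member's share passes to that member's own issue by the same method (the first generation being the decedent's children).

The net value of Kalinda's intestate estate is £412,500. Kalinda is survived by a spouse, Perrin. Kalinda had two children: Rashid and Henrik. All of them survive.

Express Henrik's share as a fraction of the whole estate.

Henrik receives 2/5 of the estate.

Perrin takes one-fifth of £412,500 = £82,500. The remaining £330,000 passes to the descendants.
The descendants' portion (£330,000) is divided into 2 shares of £165,000: Rashid and Henrik each take £165,000.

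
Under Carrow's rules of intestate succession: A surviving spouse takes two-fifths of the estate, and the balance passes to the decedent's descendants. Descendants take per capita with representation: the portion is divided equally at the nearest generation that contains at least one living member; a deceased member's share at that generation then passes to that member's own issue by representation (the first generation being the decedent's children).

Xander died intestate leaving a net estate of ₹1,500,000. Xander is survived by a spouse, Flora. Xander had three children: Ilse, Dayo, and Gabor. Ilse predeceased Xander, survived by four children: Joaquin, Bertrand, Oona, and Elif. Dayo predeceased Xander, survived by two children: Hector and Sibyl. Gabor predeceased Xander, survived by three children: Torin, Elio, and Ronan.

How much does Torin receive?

Flora takes two-fifths of ₹1,500,000 = ₹600,000. The remaining ₹900,000 passes to the descendants.
No child survives, so the initial division is made at the grandchildren's generation.
The descendants' portion (₹900,000) is divided into 9 shares of ₹100,000: Joaquin, Bertrand, Oona, Elif, Hector, Sibyl, Torin, Elio, and Ronan each take ₹100,000.

Torin receives ₹100,000.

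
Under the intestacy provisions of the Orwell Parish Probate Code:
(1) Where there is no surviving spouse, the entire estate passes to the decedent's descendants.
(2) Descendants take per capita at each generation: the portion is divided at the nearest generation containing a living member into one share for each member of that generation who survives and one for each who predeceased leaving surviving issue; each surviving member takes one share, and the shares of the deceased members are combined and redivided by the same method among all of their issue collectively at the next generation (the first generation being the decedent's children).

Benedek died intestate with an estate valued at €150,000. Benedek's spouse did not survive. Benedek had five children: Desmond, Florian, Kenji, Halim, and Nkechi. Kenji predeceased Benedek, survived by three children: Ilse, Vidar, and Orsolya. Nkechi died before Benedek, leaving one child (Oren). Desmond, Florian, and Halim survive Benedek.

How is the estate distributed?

The entire €150,000 passes to the descendants.
That amount (€150,000) is divided at the children's generation into 5 shares of €30,000. Desmond, Florian, and Halim each take €30,000. The 2 shares of the deceased (Kenji and Nkechi) are combined into a pool of €60,000.
That pool (€60,000) is divided at the grandchildren's generation equally among Ilse, Vidar, Orsolya, and Oren: €15,000 each.

Desmond: €30,000; Florian: €30,000; Ilse: €15,000; Vidar: €15,000; Orsolya: €15,000; Halim: €30,000; Oren: €15,000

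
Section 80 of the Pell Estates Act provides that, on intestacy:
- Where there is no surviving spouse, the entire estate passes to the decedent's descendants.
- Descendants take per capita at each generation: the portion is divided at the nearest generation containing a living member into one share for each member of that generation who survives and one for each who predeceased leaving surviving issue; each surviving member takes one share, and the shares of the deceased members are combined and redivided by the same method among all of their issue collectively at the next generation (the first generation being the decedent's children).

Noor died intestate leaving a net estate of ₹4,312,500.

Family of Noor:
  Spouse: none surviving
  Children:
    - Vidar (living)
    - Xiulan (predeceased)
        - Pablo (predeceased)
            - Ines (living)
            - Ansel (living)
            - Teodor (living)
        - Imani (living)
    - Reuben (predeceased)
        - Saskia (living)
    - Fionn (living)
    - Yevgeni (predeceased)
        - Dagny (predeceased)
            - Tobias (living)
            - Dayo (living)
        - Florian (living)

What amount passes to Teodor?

The entire ₹4,312,500 passes to the descendants.
That amount (₹4,312,500) is divided at the children's generation into 5 shares of ₹862,500. Vidar and Fionn each take ₹862,500. The 3 shares of the deceased (Xiulan, Reuben, and Yevgeni) are combined into a pool of ₹2,587,500.
That pool (₹2,587,500) is divided at the grandchildren's generation into 5 shares of ₹517,500. Imani, Saskia, and Florian each take ₹517,500. The 2 shares of the deceased (Pablo and Dagny) are combined into a pool of ₹1,035,000.
That pool (₹1,035,000) is divided at the great-grandchildren's generation equally among Ines, Ansel, Teodor, Tobias, and Dayo: ₹207,000 each.

Teodor receives ₹207,000.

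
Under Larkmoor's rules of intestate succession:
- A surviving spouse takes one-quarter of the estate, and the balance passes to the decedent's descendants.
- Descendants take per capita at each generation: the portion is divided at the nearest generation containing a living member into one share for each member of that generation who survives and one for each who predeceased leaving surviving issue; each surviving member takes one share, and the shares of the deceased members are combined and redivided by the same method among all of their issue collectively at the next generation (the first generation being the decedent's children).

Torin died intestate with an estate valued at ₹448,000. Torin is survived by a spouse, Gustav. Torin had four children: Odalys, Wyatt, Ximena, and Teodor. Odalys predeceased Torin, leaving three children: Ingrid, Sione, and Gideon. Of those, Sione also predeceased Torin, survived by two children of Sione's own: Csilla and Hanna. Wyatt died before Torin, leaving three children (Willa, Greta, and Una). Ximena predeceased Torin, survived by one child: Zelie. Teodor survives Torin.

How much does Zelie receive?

Zelie receives ₹36,000.

Gustav takes one-quarter of ₹448,000 = ₹112,000. The remaining ₹336,000 passes to the descendants.
The descendants' portion (₹336,000) is divided at the children's generation into 4 shares of ₹84,000. Teodor takes ₹84,000. The 3 shares of the deceased (Odalys, Wyatt, and Ximena) are combined into a pool of ₹252,000.
That pool (₹252,000) is divided at the grandchildren's generation into 7 shares of ₹36,000. Ingrid, Gideon, Willa, Greta, Una, and Zelie each take ₹36,000. The remaining share for the deceased Sione (₹36,000) is carried to the next generation.
That pool (₹36,000) is divided at the great-grandchildren's generation equally among Csilla and Hanna: ₹18,000 each.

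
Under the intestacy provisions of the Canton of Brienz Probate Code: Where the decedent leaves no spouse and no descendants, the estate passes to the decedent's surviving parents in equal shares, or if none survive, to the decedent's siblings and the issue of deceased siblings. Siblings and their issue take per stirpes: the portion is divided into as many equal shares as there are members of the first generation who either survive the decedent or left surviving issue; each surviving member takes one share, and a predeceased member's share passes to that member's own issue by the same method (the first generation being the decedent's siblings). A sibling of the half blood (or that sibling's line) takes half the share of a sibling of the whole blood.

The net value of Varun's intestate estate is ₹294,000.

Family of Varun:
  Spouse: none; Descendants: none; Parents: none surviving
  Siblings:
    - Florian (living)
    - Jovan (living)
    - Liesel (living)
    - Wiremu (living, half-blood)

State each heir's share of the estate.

The entire ₹294,000 passes to the siblings and their issue.
Counting each half-blood sibling's line as half a unit, there are 7/2 units in ₹294,000, so one unit is ₹84,000. Whole-blood lines (Florian, Jovan, and Liesel) take ₹84,000 each; half-blood lines (Wiremu) take ₹42,000 each.

Florian: ₹84,000; Jovan: ₹84,000; Liesel: ₹84,000; Wiremu: ₹42,000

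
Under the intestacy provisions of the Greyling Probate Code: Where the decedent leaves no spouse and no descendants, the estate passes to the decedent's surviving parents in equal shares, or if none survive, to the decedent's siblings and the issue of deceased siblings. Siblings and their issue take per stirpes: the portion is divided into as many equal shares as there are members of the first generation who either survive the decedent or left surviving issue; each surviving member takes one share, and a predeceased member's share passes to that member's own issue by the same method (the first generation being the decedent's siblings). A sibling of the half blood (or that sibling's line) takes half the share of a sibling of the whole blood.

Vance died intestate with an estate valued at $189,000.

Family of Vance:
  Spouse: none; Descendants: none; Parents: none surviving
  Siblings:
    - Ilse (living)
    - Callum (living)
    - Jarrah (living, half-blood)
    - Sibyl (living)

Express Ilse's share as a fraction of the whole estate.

Ilse receives 2/7 of the estate.

The entire $189,000 passes to the siblings and their issue.
Counting each half-blood sibling's line as half a unit, there are 7/2 units in $189,000, so one unit is $54,000. Whole-blood lines (Ilse, Callum, and Sibyl) take $54,000 each; half-blood lines (Jarrah) take $27,000 each.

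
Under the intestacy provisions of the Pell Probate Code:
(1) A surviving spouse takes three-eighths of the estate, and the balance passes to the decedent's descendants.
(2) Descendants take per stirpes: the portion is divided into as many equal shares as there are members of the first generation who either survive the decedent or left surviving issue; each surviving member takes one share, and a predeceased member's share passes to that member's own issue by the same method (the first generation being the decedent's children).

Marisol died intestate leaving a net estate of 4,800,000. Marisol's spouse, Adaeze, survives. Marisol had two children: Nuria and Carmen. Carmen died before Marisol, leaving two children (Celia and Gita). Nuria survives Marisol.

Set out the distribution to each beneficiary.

Adaeze: 1,800,000; Nuria: 1,500,000; Celia: 750,000; Gita: 750,000

Adaeze takes three-eighths of 4,800,000 = 1,800,000. The remaining 3,000,000 passes to the descendants.
The descendants' portion (3,000,000) is divided into 2 shares of 1,500,000: Nuria takes 1,500,000; Carmen's 1,500,000 share passes to Carmen's issue.
Carmen's share (1,500,000) is divided into 2 shares of 750,000: Celia and Gita each take 750,000.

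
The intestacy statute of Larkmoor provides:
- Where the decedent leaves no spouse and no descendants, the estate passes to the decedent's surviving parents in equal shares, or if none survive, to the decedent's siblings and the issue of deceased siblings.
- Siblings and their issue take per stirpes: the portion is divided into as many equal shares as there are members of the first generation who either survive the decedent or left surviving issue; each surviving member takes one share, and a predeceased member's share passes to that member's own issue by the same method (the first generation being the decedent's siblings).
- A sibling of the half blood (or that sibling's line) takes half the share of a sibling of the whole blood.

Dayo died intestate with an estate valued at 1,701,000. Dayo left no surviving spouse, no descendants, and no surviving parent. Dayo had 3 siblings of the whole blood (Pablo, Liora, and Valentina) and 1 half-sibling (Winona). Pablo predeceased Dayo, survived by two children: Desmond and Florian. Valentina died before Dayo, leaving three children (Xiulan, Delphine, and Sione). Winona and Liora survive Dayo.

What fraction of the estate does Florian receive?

The entire 1,701,000 passes to the siblings and their issue.
Counting each half-blood sibling's line as half a unit, there are 7/2 units in 1,701,000, so one unit is 486,000. Whole-blood lines (Pablo, Liora, and Valentina) take 486,000 each; half-blood lines (Winona) take 243,000 each.
Pablo's share (486,000) is divided into 2 shares of 243,000: Desmond and Florian each take 243,000.
Valentina's share (486,000) is divided into 3 shares of 162,000: Xiulan, Delphine, and Sione each take 162,000.

Florian receives 1/7 of the estate.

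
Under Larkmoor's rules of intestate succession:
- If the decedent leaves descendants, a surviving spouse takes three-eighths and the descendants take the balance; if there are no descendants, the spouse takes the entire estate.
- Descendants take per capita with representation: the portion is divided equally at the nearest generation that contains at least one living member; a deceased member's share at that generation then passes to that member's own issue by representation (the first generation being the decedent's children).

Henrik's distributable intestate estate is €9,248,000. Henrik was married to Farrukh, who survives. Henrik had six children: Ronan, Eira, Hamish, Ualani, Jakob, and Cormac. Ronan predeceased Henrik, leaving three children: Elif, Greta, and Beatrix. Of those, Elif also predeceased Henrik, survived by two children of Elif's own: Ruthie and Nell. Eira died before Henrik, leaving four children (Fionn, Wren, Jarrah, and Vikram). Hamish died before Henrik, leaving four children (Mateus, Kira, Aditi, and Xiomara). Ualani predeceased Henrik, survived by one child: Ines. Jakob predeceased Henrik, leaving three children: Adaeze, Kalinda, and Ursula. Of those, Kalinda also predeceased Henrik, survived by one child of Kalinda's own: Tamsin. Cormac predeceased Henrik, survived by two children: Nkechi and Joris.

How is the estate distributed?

Farrukh takes three-eighths of €9,248,000 = €3,468,000. The remaining €5,780,000 passes to the descendants.
No child survives, so the initial division is made at the grandchildren's generation.
The descendants' portion (€5,780,000) is divided into 17 shares of €340,000: Greta, Beatrix, Fionn, Wren, Jarrah, Vikram, Mateus, Kira, Aditi, Xiomara, Ines, Adaeze, Ursula, Nkechi, and Joris each take €340,000; Elif's €340,000 share passes to Elif's issue; Kalinda's €340,000 share passes to Kalinda's issue.
Elif's share (€340,000) is divided into 2 shares of €170,000: Ruthie and Nell each take €170,000.
Kalinda's share (€340,000) passes entirely to Tamsin.

Farrukh: €3,468,000; Ruthie: €170,000; Nell: €170,000; Greta: €340,000; Beatrix: €340,000; Fionn: €340,000; Wren: €340,000; Jarrah: €340,000; Vikram: €340,000; Mateus: €340,000; Kira: €340,000; Aditi: €340,000; Xiomara: €340,000; Ines: €340,000; Adaeze: €340,000; Tamsin: €340,000; Ursula: €340,000; Nkechi: €340,000; Joris: €340,000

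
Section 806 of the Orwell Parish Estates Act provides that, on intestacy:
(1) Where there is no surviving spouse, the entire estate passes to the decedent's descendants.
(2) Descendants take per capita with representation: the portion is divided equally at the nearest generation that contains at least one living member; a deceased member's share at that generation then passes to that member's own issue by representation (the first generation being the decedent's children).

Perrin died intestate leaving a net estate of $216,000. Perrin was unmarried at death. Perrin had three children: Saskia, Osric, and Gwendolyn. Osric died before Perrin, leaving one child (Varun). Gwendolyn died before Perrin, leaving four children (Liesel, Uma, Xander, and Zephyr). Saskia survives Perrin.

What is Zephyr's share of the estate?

The entire $216,000 passes to the descendants.
That amount ($216,000) is divided into 3 shares of $72,000: Saskia takes $72,000; Osric's $72,000 share passes to Osric's issue; Gwendolyn's $72,000 share passes to Gwendolyn's issue.
Osric's share ($72,000) passes entirely to Varun.
Gwendolyn's share ($72,000) is divided into 4 shares of $18,000: Liesel, Uma, Xander, and Zephyr each take $18,000.

Zephyr receives $18,000.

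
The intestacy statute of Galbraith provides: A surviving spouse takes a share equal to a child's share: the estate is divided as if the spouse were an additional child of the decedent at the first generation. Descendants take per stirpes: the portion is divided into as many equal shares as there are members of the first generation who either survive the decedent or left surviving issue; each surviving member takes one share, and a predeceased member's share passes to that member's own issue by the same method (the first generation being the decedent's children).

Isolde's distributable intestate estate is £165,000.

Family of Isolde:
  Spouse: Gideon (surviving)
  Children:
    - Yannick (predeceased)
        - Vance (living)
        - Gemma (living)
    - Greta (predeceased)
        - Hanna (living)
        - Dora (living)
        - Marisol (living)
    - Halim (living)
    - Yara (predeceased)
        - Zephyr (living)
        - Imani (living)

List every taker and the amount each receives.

The spouse counts as an additional share at the children's level, so there are 5 primary shares of £33,000. Gideon takes one such share (£33,000).
The children's combined portion (£132,000) is divided into 4 shares of £33,000: Halim takes £33,000; Yannick's £33,000 share passes to Yannick's issue; Greta's £33,000 share passes to Greta's issue; Yara's £33,000 share passes to Yara's issue.
Yannick's share (£33,000) is divided into 2 shares of £16,500: Vance and Gemma each take £16,500.
Greta's share (£33,000) is divided into 3 shares of £11,000: Hanna, Dora, and Marisol each take £11,000.
Yara's share (£33,000) is divided into 2 shares of £16,500: Zephyr and Imani each take £16,500.

Gideon: £33,000; Vance: £16,500; Gemma: £16,500; Hanna: £11,000; Dora: £11,000; Marisol: £11,000; Halim: £33,000; Zephyr: £16,500; Imani: £16,500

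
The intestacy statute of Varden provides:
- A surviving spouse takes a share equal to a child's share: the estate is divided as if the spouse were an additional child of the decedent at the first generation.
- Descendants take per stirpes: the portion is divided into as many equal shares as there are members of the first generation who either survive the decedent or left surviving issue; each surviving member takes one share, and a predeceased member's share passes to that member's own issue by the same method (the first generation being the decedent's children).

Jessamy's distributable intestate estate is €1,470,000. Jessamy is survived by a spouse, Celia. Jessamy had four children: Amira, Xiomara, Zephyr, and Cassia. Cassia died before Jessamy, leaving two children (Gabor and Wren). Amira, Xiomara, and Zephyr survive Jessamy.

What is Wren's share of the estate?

Wren receives €147,000.

The spouse counts as an additional share at the children's level, so there are 5 primary shares of €294,000. Celia takes one such share (€294,000).
The children's combined portion (€1,176,000) is divided into 4 shares of €294,000: Amira, Xiomara, and Zephyr each take €294,000; Cassia's €294,000 share passes to Cassia's issue.
Cassia's share (€294,000) is divided into 2 shares of €147,000: Gabor and Wren each take €147,000.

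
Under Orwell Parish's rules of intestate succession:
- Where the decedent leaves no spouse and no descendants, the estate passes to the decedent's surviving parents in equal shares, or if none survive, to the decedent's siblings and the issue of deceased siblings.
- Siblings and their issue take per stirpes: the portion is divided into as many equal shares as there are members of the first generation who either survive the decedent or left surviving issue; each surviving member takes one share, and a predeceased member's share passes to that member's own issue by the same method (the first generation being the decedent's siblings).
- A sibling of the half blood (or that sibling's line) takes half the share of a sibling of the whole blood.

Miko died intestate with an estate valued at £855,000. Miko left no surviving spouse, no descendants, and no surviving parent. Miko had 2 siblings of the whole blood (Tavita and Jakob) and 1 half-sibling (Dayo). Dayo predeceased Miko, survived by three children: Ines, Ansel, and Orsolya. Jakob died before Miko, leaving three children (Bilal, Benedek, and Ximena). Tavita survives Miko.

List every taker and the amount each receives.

Ines: £57,000; Ansel: £57,000; Orsolya: £57,000; Tavita: £342,000; Bilal: £114,000; Benedek: £114,000; Ximena: £114,000

The entire £855,000 passes to the siblings and their issue.
Counting each half-blood sibling's line as half a unit, there are 5/2 units in £855,000, so one unit is £342,000. Whole-blood lines (Tavita and Jakob) take £342,000 each; half-blood lines (Dayo) take £171,000 each.
Dayo's share (£171,000) is divided into 3 shares of £57,000: Ines, Ansel, and Orsolya each take £57,000.
Jakob's share (£342,000) is divided into 3 shares of £114,000: Bilal, Benedek, and Ximena each take £114,000.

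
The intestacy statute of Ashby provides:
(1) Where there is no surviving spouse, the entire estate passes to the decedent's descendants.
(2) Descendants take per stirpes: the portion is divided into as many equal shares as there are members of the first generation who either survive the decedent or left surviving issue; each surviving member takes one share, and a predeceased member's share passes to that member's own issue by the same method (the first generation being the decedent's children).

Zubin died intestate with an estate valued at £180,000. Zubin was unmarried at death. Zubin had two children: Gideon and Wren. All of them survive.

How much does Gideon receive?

The entire £180,000 passes to the descendants.
That amount (£180,000) is divided into 2 shares of £90,000: Gideon and Wren each take £90,000.

Gideon receives £90,000.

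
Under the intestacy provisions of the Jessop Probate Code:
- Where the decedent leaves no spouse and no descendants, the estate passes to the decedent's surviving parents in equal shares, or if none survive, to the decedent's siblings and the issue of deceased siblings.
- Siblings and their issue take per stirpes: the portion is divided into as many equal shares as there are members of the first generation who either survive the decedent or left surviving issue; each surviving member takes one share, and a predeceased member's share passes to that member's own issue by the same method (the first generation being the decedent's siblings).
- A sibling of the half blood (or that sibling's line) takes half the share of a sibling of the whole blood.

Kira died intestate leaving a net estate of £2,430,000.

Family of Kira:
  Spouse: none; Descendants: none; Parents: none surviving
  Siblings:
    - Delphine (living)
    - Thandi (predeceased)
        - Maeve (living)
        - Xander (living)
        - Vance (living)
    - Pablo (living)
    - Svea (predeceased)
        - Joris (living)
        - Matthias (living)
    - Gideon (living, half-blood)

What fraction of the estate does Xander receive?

The entire £2,430,000 passes to the siblings and their issue.
Counting each half-blood sibling's line as half a unit, there are 9/2 units in £2,430,000, so one unit is £540,000. Whole-blood lines (Delphine, Thandi, Pablo, and Svea) take £540,000 each; half-blood lines (Gideon) take £270,000 each.
Thandi's share (£540,000) is divided into 3 shares of £180,000: Maeve, Xander, and Vance each take £180,000.
Svea's share (£540,000) is divided into 2 shares of £270,000: Joris and Matthias each take £270,000.

Xander receives 2/27 of the estate.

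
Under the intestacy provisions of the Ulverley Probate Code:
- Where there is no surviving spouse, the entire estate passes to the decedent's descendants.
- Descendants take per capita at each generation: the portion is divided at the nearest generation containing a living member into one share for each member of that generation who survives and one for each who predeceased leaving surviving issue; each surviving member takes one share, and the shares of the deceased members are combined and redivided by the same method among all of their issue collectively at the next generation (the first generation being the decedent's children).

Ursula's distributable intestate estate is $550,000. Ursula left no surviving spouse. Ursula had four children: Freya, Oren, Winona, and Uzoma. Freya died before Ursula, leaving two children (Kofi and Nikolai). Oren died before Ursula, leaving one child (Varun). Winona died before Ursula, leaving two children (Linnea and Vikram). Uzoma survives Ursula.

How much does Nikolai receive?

Nikolai receives $82,500.

The entire $550,000 passes to the descendants.
That amount ($550,000) is divided at the children's generation into 4 shares of $137,500. Uzoma takes $137,500. The 3 shares of the deceased (Freya, Oren, and Winona) are combined into a pool of $412,500.
That pool ($412,500) is divided at the grandchildren's generation equally among Kofi, Nikolai, Varun, Linnea, and Vikram: $82,500 each.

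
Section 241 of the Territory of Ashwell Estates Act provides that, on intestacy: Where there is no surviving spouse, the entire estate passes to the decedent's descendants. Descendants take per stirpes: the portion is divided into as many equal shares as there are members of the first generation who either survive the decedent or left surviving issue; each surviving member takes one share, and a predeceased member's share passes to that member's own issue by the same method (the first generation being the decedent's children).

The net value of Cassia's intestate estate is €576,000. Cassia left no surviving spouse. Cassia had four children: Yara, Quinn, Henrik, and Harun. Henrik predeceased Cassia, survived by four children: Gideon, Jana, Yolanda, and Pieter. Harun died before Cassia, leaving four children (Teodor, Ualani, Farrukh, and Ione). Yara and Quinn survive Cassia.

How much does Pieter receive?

Pieter receives €36,000.

The entire €576,000 passes to the descendants.
That amount (€576,000) is divided into 4 shares of €144,000: Yara and Quinn each take €144,000; Henrik's €144,000 share passes to Henrik's issue; Harun's €144,000 share passes to Harun's issue.
Henrik's share (€144,000) is divided into 4 shares of €36,000: Gideon, Jana, Yolanda, and Pieter each take €36,000.
Harun's share (€144,000) is divided into 4 shares of €36,000: Teodor, Ualani, Farrukh, and Ione each take €36,000.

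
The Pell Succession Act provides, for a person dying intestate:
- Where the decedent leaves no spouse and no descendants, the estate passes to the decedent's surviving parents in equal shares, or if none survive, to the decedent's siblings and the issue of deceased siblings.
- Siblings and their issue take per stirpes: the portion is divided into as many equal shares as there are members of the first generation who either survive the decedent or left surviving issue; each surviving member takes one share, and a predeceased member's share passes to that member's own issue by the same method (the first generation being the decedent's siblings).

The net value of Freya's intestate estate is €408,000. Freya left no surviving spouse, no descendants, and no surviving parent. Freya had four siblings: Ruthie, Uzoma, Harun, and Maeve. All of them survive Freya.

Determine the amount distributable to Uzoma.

The entire €408,000 passes to the siblings and their issue.
That amount (€408,000) is divided into 4 shares of €102,000: Ruthie, Uzoma, Harun, and Maeve each take €102,000.

Uzoma receives €102,000.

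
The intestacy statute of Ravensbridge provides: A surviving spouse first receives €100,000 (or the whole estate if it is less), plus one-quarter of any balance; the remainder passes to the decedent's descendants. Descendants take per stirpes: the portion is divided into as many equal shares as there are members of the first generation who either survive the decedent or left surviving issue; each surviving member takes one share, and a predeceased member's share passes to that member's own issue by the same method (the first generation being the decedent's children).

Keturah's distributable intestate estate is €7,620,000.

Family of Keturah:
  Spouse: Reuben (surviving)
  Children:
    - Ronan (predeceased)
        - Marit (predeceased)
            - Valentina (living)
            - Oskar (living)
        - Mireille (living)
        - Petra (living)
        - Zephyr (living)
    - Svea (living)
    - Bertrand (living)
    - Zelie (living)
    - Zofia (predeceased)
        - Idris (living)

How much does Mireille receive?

Reuben first takes €100,000, leaving a balance of €7,520,000. Reuben then takes one-quarter of the balance (€1,880,000), for a total of €1,980,000. The remaining €5,640,000 passes to the descendants.
The descendants' portion (€5,640,000) is divided into 5 shares of €1,128,000: Svea, Bertrand, and Zelie each take €1,128,000; Ronan's €1,128,000 share passes to Ronan's issue; Zofia's €1,128,000 share passes to Zofia's issue.
Ronan's share (€1,128,000) is divided into 4 shares of €282,000: Mireille, Petra, and Zephyr each take €282,000; Marit's €282,000 share passes to Marit's issue.
Marit's share (€282,000) is divided into 2 shares of €141,000: Valentina and Oskar each take €141,000.
Zofia's share (€1,128,000) passes entirely to Idris.

Mireille receives €282,000.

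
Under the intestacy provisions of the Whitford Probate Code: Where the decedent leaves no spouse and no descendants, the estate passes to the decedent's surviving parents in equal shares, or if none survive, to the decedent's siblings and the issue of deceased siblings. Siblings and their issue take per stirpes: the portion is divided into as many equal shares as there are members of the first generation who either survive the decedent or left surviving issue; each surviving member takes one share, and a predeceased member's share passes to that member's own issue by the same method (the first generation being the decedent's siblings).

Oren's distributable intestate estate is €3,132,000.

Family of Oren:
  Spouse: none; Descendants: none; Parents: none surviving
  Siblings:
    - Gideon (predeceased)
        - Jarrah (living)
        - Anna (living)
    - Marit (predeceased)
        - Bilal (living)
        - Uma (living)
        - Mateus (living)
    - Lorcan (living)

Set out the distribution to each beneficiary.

Jarrah: €522,000; Anna: €522,000; Bilal: €348,000; Uma: €348,000; Mateus: €348,000; Lorcan: €1,044,000

The entire €3,132,000 passes to the siblings and their issue.
That amount (€3,132,000) is divided into 3 shares of €1,044,000: Lorcan takes €1,044,000; Gideon's €1,044,000 share passes to Gideon's issue; Marit's €1,044,000 share passes to Marit's issue.
Gideon's share (€1,044,000) is divided into 2 shares of €522,000: Jarrah and Anna each take €522,000.
Marit's share (€1,044,000) is divided into 3 shares of €348,000: Bilal, Uma, and Mateus each take €348,000.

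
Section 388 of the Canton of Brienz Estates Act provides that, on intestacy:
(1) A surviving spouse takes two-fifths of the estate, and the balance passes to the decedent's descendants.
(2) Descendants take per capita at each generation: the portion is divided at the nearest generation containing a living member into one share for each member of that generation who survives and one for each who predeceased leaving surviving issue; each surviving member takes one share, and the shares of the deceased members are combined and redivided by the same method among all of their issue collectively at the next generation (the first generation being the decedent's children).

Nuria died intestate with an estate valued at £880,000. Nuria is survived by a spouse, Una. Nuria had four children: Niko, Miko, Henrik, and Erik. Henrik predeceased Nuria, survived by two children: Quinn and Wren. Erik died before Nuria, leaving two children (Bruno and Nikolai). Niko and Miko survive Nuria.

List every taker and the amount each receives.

Una: £352,000; Niko: £132,000; Miko: £132,000; Quinn: £66,000; Wren: £66,000; Bruno: £66,000; Nikolai: £66,000

Una takes two-fifths of £880,000 = £352,000. The remaining £528,000 passes to the descendants.
The descendants' portion (£528,000) is divided at the children's generation into 4 shares of £132,000. Niko and Miko each take £132,000. The 2 shares of the deceased (Henrik and Erik) are combined into a pool of £264,000.
That pool (£264,000) is divided at the grandchildren's generation equally among Quinn, Wren, Bruno, and Nikolai: £66,000 each.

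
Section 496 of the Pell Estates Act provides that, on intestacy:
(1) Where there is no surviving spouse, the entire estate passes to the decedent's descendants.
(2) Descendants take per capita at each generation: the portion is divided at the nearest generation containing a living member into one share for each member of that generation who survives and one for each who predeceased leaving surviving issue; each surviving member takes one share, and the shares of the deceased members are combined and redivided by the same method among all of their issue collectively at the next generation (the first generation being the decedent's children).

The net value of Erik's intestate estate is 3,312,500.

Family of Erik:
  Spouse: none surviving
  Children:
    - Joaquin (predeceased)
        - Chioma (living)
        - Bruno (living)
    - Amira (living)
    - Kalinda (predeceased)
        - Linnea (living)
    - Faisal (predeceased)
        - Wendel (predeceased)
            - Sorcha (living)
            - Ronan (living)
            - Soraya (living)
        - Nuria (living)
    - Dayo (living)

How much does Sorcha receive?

Sorcha receives 132,500.

The entire 3,312,500 passes to the descendants.
That amount (3,312,500) is divided at the children's generation into 5 shares of 662,500. Amira and Dayo each take 662,500. The 3 shares of the deceased (Joaquin, Kalinda, and Faisal) are combined into a pool of 1,987,500.
That pool (1,987,500) is divided at the grandchildren's generation into 5 shares of 397,500. Chioma, Bruno, Linnea, and Nuria each take 397,500. The remaining share for the deceased Wendel (397,500) is carried to the next generation.
That pool (397,500) is divided at the great-grandchildren's generation equally among Sorcha, Ronan, and Soraya: 132,500 each.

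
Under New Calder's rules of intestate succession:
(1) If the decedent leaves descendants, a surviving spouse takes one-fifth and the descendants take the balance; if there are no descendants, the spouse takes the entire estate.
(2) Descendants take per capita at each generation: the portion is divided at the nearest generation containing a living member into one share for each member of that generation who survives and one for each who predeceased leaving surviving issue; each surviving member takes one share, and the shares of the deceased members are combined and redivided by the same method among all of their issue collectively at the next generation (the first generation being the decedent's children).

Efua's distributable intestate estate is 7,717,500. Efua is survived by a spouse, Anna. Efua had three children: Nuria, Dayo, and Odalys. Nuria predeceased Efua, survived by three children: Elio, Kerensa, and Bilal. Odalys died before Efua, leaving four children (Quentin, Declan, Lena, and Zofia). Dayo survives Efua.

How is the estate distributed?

Anna takes one-fifth of 7,717,500 = 1,543,500. The remaining 6,174,000 passes to the descendants.
The descendants' portion (6,174,000) is divided at the children's generation into 3 shares of 2,058,000. Dayo takes 2,058,000. The 2 shares of the deceased (Nuria and Odalys) are combined into a pool of 4,116,000.
That pool (4,116,000) is divided at the grandchildren's generation equally among Elio, Kerensa, Bilal, Quentin, Declan, Lena, and Zofia: 588,000 each.

Anna: 1,543,500; Elio: 588,000; Kerensa: 588,000; Bilal: 588,000; Dayo: 2,058,000; Quentin: 588,000; Declan: 588,000; Lena: 588,000; Zofia: 588,000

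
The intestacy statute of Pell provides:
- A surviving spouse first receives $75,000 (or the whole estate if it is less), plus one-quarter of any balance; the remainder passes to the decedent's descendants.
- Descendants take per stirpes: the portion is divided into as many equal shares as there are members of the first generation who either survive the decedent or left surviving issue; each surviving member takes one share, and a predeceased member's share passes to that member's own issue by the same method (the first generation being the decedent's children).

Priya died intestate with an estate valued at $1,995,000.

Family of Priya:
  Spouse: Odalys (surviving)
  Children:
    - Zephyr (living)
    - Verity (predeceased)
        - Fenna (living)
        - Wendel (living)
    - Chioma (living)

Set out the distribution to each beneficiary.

Odalys first takes $75,000, leaving a balance of $1,920,000. Odalys then takes one-quarter of the balance ($480,000), for a total of $555,000. The remaining $1,440,000 passes to the descendants.
The descendants' portion ($1,440,000) is divided into 3 shares of $480,000: Zephyr and Chioma each take $480,000; Verity's $480,000 share passes to Verity's issue.
Verity's share ($480,000) is divided into 2 shares of $240,000: Fenna and Wendel each take $240,000.

Odalys: $555,000; Zephyr: $480,000; Fenna: $240,000; Wendel: $240,000; Chioma: $480,000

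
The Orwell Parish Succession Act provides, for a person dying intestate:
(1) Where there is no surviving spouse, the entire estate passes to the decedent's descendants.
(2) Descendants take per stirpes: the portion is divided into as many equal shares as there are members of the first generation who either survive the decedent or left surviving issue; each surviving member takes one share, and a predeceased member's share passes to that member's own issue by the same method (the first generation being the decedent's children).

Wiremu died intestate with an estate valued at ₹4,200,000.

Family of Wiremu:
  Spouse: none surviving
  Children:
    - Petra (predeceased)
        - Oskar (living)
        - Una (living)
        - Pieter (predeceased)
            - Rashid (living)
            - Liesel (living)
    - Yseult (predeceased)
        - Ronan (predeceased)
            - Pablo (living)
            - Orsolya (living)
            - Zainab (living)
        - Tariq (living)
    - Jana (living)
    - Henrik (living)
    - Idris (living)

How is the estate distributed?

The entire ₹4,200,000 passes to the descendants.
That amount (₹4,200,000) is divided into 5 shares of ₹840,000: Jana, Henrik, and Idris each take ₹840,000; Petra's ₹840,000 share passes to Petra's issue; Yseult's ₹840,000 share passes to Yseult's issue.
Petra's share (₹840,000) is divided into 3 shares of ₹280,000: Oskar and Una each take ₹280,000; Pieter's ₹280,000 share passes to Pieter's issue.
Pieter's share (₹280,000) is divided into 2 shares of ₹140,000: Rashid and Liesel each take ₹140,000.
Yseult's share (₹840,000) is divided into 2 shares of ₹420,000: Tariq takes ₹420,000; Ronan's ₹420,000 share passes to Ronan's issue.
Ronan's share (₹420,000) is divided into 3 shares of ₹140,000: Pablo, Orsolya, and Zainab each take ₹140,000.

Oskar: ₹280,000; Una: ₹280,000; Rashid: ₹140,000; Liesel: ₹140,000; Pablo: ₹140,000; Orsolya: ₹140,000; Zainab: ₹140,000; Tariq: ₹420,000; Jana: ₹840,000; Henrik: ₹840,000; Idris: ₹840,000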